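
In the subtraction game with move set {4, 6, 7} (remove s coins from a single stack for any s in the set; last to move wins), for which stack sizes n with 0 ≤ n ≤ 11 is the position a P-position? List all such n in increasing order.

0, 1, 2, 3, 11

Build the Grundy sequence with g(k) = mex{g(k−s) : s ∈ {4, 6, 7}, s ≤ k}:
k:     0  1  2  3  4  5  6  7  8  9 10 11
g(k):  0  0  0  0  1  1  1  1  2  2  2  0
The P-positions (g = 0) in 0..11 are 0, 1, 2, 3, 11.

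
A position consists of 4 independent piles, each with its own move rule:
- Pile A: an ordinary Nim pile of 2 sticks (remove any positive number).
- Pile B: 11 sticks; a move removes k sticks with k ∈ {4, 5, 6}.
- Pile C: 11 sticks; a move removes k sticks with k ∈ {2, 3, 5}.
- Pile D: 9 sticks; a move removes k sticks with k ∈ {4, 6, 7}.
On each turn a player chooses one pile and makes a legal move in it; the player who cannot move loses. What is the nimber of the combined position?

2

Pile A is a plain Nim pile of size 2, so its Grundy value is 2.
For pile B, compute g(0), g(1), … with moves {4, 5, 6}:
k:     0  1  2  3  4  5  6  7  8  9 10 11
g(k):  0  0  0  0  1  1  1  1  2  2  0  0
So g(11) = 0.
Grundy values for pile C (subtraction set {2, 3, 5}):
k:     0  1  2  3  4  5  6  7  8  9 10 11
g(k):  0  0  1  1  2  2  3  0  0  1  1  2
So g(11) = 2.
Grundy values for pile D (subtraction set {4, 6, 7}):
g(0) = mex{} = 0
g(1) = mex{} = 0
g(2) = mex{} = 0
g(3) = mex{} = 0
g(4) = mex{0} = 1
g(5) = mex{0} = 1
g(6) = mex{0} = 1
g(7) = mex{0} = 1
g(8) = mex{0,1} = 2
g(9) = mex{0,1} = 2
So g(9) = 2.
The value of a disjunctive sum is the nim-sum of the parts.
Combined value = 2 XOR 0 XOR 2 XOR 2 = 2.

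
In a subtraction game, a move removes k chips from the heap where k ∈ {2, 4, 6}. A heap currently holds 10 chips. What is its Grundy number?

1

Build the Grundy sequence with g(k) = mex{g(k−s) : s ∈ {2, 4, 6}, s ≤ k}:
k:     0  1  2  3  4  5  6  7  8  9 10
g(k):  0  0  1  1  2  2  3  3  0  0  1
So g(10) = 1.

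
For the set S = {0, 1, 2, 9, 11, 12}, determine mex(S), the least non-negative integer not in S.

3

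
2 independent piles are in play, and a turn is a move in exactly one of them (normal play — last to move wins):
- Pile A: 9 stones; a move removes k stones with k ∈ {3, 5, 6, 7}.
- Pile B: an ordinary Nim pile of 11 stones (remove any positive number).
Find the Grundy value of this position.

8

For pile A, compute g(0), g(1), … with moves {3, 5, 6, 7}:
g(0) = mex{} = 0
g(1) = mex{} = 0
g(2) = mex{} = 0
g(3) = mex{0} = 1
g(4) = mex{0} = 1
g(5) = mex{0} = 1
g(6) = mex{0,1} = 2
g(7) = mex{0,1} = 2
g(8) = mex{0,1} = 2
g(9) = mex{0,1,2} = 3
So g(9) = 3.
Pile B is a plain Nim pile of size 11, so its Grundy value is 11.
The value of a disjunctive sum is the nim-sum of the parts.
Combined value = 3 ⊕ 11 = 8.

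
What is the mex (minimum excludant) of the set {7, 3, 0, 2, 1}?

4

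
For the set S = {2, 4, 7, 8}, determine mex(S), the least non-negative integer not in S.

0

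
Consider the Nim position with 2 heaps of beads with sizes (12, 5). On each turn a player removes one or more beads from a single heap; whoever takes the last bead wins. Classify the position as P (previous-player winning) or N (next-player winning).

N-position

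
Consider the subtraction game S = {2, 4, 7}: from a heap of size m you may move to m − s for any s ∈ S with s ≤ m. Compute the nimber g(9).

Grundy values for subtraction set {2, 4, 7}:
g(0) = mex{} = 0
g(1) = mex{} = 0
g(2) = mex{0} = 1
g(3) = mex{0} = 1
g(4) = mex{0,1} = 2
g(5) = mex{0,1} = 2
g(6) = mex{1,2} = 0
g(7) = mex{0,1,2} = 3
g(8) = mex{0,2} = 1
g(9) = mex{1,2,3} = 0
So g(9) = 0.

0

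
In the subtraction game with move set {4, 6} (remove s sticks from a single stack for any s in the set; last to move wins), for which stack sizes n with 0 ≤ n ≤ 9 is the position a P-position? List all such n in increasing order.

Compute g(0), g(1), … for moves {4, 6}:
g(0) = mex{} = 0
g(1) = mex{} = 0
g(2) = mex{} = 0
g(3) = mex{} = 0
g(4) = mex{0} = 1
g(5) = mex{0} = 1
g(6) = mex{0} = 1
g(7) = mex{0} = 1
g(8) = mex{0,1} = 2
g(9) = mex{0,1} = 2
The P-positions (g = 0) in 0..9 are 0, 1, 2, 3.

0, 1, 2, 3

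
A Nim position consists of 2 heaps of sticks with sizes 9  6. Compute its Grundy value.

15

Nim-sum: 9 ⊕ 6 = 15.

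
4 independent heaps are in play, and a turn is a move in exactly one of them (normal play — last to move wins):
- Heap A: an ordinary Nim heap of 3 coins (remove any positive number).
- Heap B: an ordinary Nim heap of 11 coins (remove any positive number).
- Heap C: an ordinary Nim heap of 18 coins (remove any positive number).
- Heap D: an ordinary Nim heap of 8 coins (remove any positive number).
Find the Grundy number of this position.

Heap A is a plain Nim heap of size 3, so its Grundy value is 3.
Heap B is a plain Nim heap of size 11, so its Grundy value is 11.
Heap C is a plain Nim heap of size 18, so its Grundy value is 18.
Heap D is a plain Nim heap of size 8, so its Grundy value is 8.
The value of a disjunctive sum is the nim-sum of the parts.
Combined value = 3 XOR 11 XOR 18 XOR 8 = 18.

18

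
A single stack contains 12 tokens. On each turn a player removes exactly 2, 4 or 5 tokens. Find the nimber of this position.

2

Grundy values for subtraction set {2, 4, 5}:
k:     0  1  2  3  4  5  6  7  8  9 10 11 12
g(k):  0  0  1  1  2  2  3  0  0  1  1  2  2
So g(12) = 2.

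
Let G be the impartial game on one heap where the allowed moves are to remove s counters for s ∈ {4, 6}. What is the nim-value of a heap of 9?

2

Build the Grundy sequence with g(k) = mex{g(k−s) : s ∈ {4, 6}, s ≤ k}:
k:     0  1  2  3  4  5  6  7  8  9
g(k):  0  0  0  0  1  1  1  1  2  2
So g(9) = 2.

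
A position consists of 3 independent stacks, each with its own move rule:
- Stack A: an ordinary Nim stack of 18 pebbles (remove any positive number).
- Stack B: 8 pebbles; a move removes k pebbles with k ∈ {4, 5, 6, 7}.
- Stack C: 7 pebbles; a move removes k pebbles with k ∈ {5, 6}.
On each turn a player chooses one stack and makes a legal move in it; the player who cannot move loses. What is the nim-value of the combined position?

17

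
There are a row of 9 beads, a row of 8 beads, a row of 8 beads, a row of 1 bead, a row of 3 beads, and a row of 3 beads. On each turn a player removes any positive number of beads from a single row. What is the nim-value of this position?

8

Write each in binary and XOR column by column:
  1001  (9)
  1000  (8)
  1000  (8)
  0001  (1)
  0011  (3)
  0011  (3)
  ----
  1000  (8)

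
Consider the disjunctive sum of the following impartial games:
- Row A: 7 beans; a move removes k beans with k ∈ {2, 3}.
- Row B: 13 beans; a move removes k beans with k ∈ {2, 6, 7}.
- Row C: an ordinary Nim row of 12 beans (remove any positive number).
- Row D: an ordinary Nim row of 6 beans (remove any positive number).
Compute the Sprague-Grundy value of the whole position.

11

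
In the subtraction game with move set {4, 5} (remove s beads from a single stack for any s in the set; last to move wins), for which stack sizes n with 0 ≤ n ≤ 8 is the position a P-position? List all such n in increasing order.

Compute g(0), g(1), … for moves {4, 5}:
g(0) = mex{} = 0
g(1) = mex{} = 0
g(2) = mex{} = 0
g(3) = mex{} = 0
g(4) = mex{0} = 1
g(5) = mex{0} = 1
g(6) = mex{0} = 1
g(7) = mex{0} = 1
g(8) = mex{0,1} = 2
The P-positions (g = 0) in 0..8 are 0, 1, 2, 3.

0, 1, 2, 3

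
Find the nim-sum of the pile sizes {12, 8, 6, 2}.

0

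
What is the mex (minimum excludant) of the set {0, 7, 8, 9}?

0 is in the set but 1 is not, so the mex is 1.

1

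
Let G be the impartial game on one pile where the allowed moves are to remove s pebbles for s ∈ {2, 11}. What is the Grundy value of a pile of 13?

Grundy values for subtraction set {2, 11}:
g(0) = mex{} = 0
g(1) = mex{} = 0
g(2) = mex{0} = 1
g(3) = mex{0} = 1
g(4) = mex{1} = 0
g(5) = mex{1} = 0
g(6) = mex{0} = 1
g(7) = mex{0} = 1
g(8) = mex{1} = 0
g(9) = mex{1} = 0
g(10) = mex{0} = 1
g(11) = mex{0} = 1
g(12) = mex{0,1} = 2
g(13) = mex{1} = 0
So g(13) = 0.

0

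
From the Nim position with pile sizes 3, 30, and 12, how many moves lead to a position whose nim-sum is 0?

1

In binary:
  00011  (3)
  11110  (30)
  01100  (12)
  -----
  10001  (17)
The overall nim-sum is X = 17. A pile of size p has a winning move iff p XOR X < p (reduce it to p XOR X).
  3: 3 XOR 17 = 18 ≥ 3 — no move.
  30: 30 XOR 17 = 15 < 30 — winning move (to 15).
  12: 12 XOR 17 = 29 ≥ 12 — no move.
That gives 1 winning move.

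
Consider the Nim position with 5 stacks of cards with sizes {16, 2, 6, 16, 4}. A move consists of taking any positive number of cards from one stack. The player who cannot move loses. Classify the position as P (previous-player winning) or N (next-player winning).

P-position

Compute the nim-sum pairwise:
16 ^ 2 = 18
18 ^ 6 = 20
20 ^ 16 = 4
4 ^ 4 = 0
The nim-sum is 0, so this is a P-position: the player to move is in a losing position under optimal play.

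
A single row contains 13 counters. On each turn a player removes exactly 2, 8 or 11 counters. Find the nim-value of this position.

2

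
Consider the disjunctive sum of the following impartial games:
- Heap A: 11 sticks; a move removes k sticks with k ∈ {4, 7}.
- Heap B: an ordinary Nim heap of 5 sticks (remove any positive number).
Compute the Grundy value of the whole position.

5

Build the Grundy sequence for heap A with g(k) = mex{g(k−s) : s ∈ {4, 7}, s ≤ k}:
k:     0  1  2  3  4  5  6  7  8  9 10 11
g(k):  0  0  0  0  1  1  1  1  2  2  2  0
So g(11) = 0.
Heap B is a plain Nim heap of size 5, so its Grundy value is 5.
The value of a disjunctive sum is the nim-sum of the parts.
Combined value = 0 XOR 5 = 5.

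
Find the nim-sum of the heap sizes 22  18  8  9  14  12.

Bitwise XOR of the heap sizes:
  10110  (22)
  10010  (18)
  01000  (8)
  01001  (9)
  01110  (14)
  01100  (12)
  -----
  00111  (7)

7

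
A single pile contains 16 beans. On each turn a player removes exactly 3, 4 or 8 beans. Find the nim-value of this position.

Build the Grundy sequence with g(k) = mex{g(k−s) : s ∈ {3, 4, 8}, s ≤ k}:
k:     0  1  2  3  4  5  6  7  8  9 10 11 12 13 14 15 16
g(k):  0  0  0  1  1  1  2  0  2  3  1  3  0  0  0  1  1
So g(16) = 1.

1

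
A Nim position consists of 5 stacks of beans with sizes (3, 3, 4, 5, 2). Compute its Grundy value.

Nim-sum: 3 ⊕ 3 ⊕ 4 ⊕ 5 ⊕ 2 = 3.

3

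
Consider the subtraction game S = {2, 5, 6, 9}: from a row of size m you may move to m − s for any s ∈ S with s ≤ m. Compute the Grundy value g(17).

Build the Grundy sequence with g(k) = mex{g(k−s) : s ∈ {2, 5, 6, 9}, s ≤ k}:
k:     0  1  2  3  4  5  6  7  8  9 10 11 12 13 14 15 16 17
g(k):  0  0  1  1  0  2  1  3  0  2  1  0  0  1  1  0  2  1
So g(17) = 1.

1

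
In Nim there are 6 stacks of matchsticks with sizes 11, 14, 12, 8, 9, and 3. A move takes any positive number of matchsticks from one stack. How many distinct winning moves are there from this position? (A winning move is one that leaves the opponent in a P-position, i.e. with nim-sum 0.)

Bitwise XOR of the heap sizes:
  1011  (11)
  1110  (14)
  1100  (12)
  1000  (8)
  1001  (9)
  0011  (3)
  ----
  1011  (11)
The overall nim-sum is X = 11. A stack of size p has a winning move iff p XOR X < p (reduce it to p XOR X).
  11: 11 XOR 11 = 0 < 11 — winning move (to 0).
  14: 14 XOR 11 = 5 < 14 — winning move (to 5).
  12: 12 XOR 11 = 7 < 12 — winning move (to 7).
  8: 8 XOR 11 = 3 < 8 — winning move (to 3).
  9: 9 XOR 11 = 2 < 9 — winning move (to 2).
  3: 3 XOR 11 = 8 ≥ 3 — no move.
That gives 5 winning moves.

5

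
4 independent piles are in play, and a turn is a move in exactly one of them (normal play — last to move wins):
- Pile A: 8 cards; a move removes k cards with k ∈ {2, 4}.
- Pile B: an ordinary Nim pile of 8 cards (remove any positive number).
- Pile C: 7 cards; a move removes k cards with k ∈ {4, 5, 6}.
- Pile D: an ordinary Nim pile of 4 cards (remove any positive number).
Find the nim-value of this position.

12

Grundy values for pile A (subtraction set {2, 4}):
g(0) = mex{} = 0
g(1) = mex{} = 0
g(2) = mex{0} = 1
g(3) = mex{0} = 1
g(4) = mex{0,1} = 2
g(5) = mex{0,1} = 2
g(6) = mex{1,2} = 0
g(7) = mex{1,2} = 0
g(8) = mex{0,2} = 1
So g(8) = 1.
Pile B is a plain Nim pile of size 8, so its Grundy value is 8.
Grundy values for pile C (subtraction set {4, 5, 6}):
k:     0  1  2  3  4  5  6  7
g(k):  0  0  0  0  1  1  1  1
So g(7) = 1.
Pile D is a plain Nim pile of size 4, so its Grundy value is 4.
The value of a disjunctive sum is the nim-sum of the parts.
Combined value = 1 ⊕ 8 ⊕ 1 ⊕ 4 = 12.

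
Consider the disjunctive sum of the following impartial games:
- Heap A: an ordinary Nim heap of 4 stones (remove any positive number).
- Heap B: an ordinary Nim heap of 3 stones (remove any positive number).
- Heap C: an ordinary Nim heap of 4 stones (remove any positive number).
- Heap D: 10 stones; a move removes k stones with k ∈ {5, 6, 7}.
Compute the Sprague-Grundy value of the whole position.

Heap A is a plain Nim heap of size 4, so its Grundy value is 4.
Heap B is a plain Nim heap of size 3, so its Grundy value is 3.
Heap C is a plain Nim heap of size 4, so its Grundy value is 4.
For heap D, compute g(0), g(1), … with moves {5, 6, 7}:
k:     0  1  2  3  4  5  6  7  8  9 10
g(k):  0  0  0  0  0  1  1  1  1  1  2
So g(10) = 2.
The value of a disjunctive sum is the nim-sum of the parts.
Combined value = 4 XOR 3 XOR 4 XOR 2 = 1.

1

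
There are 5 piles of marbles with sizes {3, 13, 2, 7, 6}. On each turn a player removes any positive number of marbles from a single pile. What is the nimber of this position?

Compute the nim-sum pairwise:
3 ⊕ 13 = 14
14 ⊕ 2 = 12
12 ⊕ 7 = 11
11 ⊕ 6 = 13

13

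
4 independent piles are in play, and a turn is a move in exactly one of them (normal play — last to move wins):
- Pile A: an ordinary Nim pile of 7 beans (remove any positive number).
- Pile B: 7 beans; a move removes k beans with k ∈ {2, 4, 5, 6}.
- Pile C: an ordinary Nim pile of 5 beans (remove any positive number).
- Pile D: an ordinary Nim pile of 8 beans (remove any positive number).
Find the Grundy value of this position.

9

Pile A is a plain Nim pile of size 7, so its Grundy value is 7.
For pile B, compute g(0), g(1), … with moves {2, 4, 5, 6}:
k:     0  1  2  3  4  5  6  7
g(k):  0  0  1  1  2  2  3  3
So g(7) = 3.
Pile C is a plain Nim pile of size 5, so its Grundy value is 5.
Pile D is a plain Nim pile of size 8, so its Grundy value is 8.
The value of a disjunctive sum is the nim-sum of the parts.
Combined value = 7 XOR 3 XOR 5 XOR 8 = 9.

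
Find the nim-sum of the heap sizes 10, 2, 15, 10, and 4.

In binary:
  1010  (10)
  0010  (2)
  1111  (15)
  1010  (10)
  0100  (4)
  ----
  1001  (9)

9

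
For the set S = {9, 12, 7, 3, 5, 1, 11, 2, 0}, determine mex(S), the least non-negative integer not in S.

4

The values 0, 1, 2, 3 are all present; 4 is the first non-negative integer missing from the set.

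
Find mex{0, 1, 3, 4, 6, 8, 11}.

The values 0, 1 are all present; 2 is the first non-negative integer missing from the set.

2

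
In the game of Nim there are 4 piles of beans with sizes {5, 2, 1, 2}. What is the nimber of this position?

4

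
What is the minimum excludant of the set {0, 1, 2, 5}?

The values 0, 1, 2 are all present; 3 is the first non-negative integer missing from the set.

3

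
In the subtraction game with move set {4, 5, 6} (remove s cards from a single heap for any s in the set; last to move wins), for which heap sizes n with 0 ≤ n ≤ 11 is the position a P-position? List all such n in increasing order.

0, 1, 2, 3, 10, 11

Compute g(0), g(1), … for moves {4, 5, 6}:
k:     0  1  2  3  4  5  6  7  8  9 10 11
g(k):  0  0  0  0  1  1  1  1  2  2  0  0
The P-positions (g = 0) in 0..11 are 0, 1, 2, 3, 10, 11.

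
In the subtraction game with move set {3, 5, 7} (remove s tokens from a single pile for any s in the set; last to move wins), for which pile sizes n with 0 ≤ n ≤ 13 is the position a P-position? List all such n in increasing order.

0, 1, 2, 10, 11, 12

Compute g(0), g(1), … for moves {3, 5, 7}:
k:     0  1  2  3  4  5  6  7  8  9 10 11 12 13
g(k):  0  0  0  1  1  1  2  2  2  3  0  0  0  1
The P-positions (g = 0) in 0..13 are 0, 1, 2, 10, 11, 12.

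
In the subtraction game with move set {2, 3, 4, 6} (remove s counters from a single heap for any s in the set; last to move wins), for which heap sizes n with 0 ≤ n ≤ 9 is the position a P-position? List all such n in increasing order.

0, 1, 8, 9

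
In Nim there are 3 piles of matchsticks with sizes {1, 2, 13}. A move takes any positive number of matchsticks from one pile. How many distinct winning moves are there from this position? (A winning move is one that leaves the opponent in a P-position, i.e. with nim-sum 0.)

1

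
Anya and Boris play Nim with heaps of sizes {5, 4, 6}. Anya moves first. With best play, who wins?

Anya wins

Bitwise XOR of the heap sizes:
  101  (5)
  100  (4)
  110  (6)
  ---
  111  (7)
The nim-sum is 7 ≠ 0, so this is an N-position: the player to move can win; Anya has a winning move.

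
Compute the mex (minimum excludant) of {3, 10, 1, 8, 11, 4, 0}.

The values 0, 1 are all present; 2 is the first non-negative integer missing from the set.

2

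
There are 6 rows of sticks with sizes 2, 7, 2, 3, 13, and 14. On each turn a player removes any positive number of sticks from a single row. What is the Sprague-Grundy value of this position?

Compute the nim-sum pairwise:
2 XOR 7 = 5
5 XOR 2 = 7
7 XOR 3 = 4
4 XOR 13 = 9
9 XOR 14 = 7

7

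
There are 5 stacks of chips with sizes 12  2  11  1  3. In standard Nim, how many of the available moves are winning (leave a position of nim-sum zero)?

Compute the nim-sum pairwise:
12 ⊕ 2 = 14
14 ⊕ 11 = 5
5 ⊕ 1 = 4
4 ⊕ 3 = 7
The overall nim-sum is X = 7. A stack of size p has a winning move iff p XOR X < p (reduce it to p XOR X).
  12: 12 XOR 7 = 11 < 12 — winning move (to 11).
  2: 2 XOR 7 = 5 ≥ 2 — no move.
  11: 11 XOR 7 = 12 ≥ 11 — no move.
  1: 1 XOR 7 = 6 ≥ 1 — no move.
  3: 3 XOR 7 = 4 ≥ 3 — no move.
That gives 1 winning move.

1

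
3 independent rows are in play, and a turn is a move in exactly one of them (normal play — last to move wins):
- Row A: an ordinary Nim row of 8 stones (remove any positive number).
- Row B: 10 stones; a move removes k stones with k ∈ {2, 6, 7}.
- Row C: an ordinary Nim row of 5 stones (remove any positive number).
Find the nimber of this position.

14

Row A is a plain Nim row of size 8, so its Grundy value is 8.
Grundy values for row B (subtraction set {2, 6, 7}):
g(0) = mex{} = 0
g(1) = mex{} = 0
g(2) = mex{0} = 1
g(3) = mex{0} = 1
g(4) = mex{1} = 0
g(5) = mex{1} = 0
g(6) = mex{0} = 1
g(7) = mex{0} = 1
g(8) = mex{0,1} = 2
g(9) = mex{1} = 0
g(10) = mex{0,1,2} = 3
So g(10) = 3.
Row C is a plain Nim row of size 5, so its Grundy value is 5.
By the Sprague-Grundy theorem, the Grundy value of a sum of independent games is the XOR of the component values.
Combined value = 8 XOR 3 XOR 5 = 14.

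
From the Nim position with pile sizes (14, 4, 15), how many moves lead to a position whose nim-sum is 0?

3

Compute the nim-sum pairwise:
14 ⊕ 4 = 10
10 ⊕ 15 = 5
The overall nim-sum is X = 5. A pile of size p has a winning move iff p XOR X < p (reduce it to p XOR X).
  14: 14 XOR 5 = 11 < 14 — winning move (to 11).
  4: 4 XOR 5 = 1 < 4 — winning move (to 1).
  15: 15 XOR 5 = 10 < 15 — winning move (to 10).
That gives 3 winning moves.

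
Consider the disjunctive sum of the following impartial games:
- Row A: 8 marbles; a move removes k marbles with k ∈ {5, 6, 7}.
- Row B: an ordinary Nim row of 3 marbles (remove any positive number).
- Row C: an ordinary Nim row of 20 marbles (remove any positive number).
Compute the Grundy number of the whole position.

Build the Grundy sequence for row A with g(k) = mex{g(k−s) : s ∈ {5, 6, 7}, s ≤ k}:
k:     0  1  2  3  4  5  6  7  8
g(k):  0  0  0  0  0  1  1  1  1
So g(8) = 1.
Row B is a plain Nim row of size 3, so its Grundy value is 3.
Row C is a plain Nim row of size 20, so its Grundy value is 20.
The value of a disjunctive sum is the nim-sum of the parts.
Combined value = 1 ⊕ 3 ⊕ 20 = 22.

22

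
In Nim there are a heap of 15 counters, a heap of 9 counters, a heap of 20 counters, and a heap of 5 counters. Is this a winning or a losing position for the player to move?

Winning position

Bitwise XOR of the heap sizes:
  01111  (15)
  01001  (9)
  10100  (20)
  00101  (5)
  -----
  10111  (23)
The nim-sum is 23 ≠ 0, so this is an N-position: the player to move can win.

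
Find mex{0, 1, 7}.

2

The values 0, 1 are all present; 2 is the first non-negative integer missing from the set.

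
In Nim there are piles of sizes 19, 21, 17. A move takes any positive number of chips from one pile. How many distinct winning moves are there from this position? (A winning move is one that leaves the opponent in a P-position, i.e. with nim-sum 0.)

3

Nim-sum: 19 ^ 21 ^ 17 = 23.
The overall nim-sum is X = 23. A pile of size p has a winning move iff p XOR X < p (reduce it to p XOR X).
  19: 19 XOR 23 = 4 < 19 — winning move (to 4).
  21: 21 XOR 23 = 2 < 21 — winning move (to 2).
  17: 17 XOR 23 = 6 < 17 — winning move (to 6).
That gives 3 winning moves.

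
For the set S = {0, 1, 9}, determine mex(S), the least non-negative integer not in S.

2

The values 0, 1 are all present; 2 is the first non-negative integer missing from the set.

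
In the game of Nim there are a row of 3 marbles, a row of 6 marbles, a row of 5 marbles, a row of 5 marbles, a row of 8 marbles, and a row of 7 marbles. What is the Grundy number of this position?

10

In binary:
  0011  (3)
  0110  (6)
  0101  (5)
  0101  (5)
  1000  (8)
  0111  (7)
  ----
  1010  (10)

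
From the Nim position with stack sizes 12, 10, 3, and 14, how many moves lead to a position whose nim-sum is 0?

3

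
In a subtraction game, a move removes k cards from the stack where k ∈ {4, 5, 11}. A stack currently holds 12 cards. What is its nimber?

3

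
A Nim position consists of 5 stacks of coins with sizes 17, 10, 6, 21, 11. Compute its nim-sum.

3

Bitwise XOR of the heap sizes:
  10001  (17)
  01010  (10)
  00110  (6)
  10101  (21)
  01011  (11)
  -----
  00011  (3)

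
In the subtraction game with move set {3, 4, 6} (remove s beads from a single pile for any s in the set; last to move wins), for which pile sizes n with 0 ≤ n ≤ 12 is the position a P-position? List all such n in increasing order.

0, 1, 2, 9, 10, 11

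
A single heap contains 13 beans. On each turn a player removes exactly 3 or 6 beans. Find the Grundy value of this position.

Grundy values for subtraction set {3, 6}:
g(0) = mex{} = 0
g(1) = mex{} = 0
g(2) = mex{} = 0
g(3) = mex{0} = 1
g(4) = mex{0} = 1
g(5) = mex{0} = 1
g(6) = mex{0,1} = 2
g(7) = mex{0,1} = 2
g(8) = mex{0,1} = 2
g(9) = mex{1,2} = 0
g(10) = mex{1,2} = 0
g(11) = mex{1,2} = 0
g(12) = mex{0,2} = 1
g(13) = mex{0,2} = 1
So g(13) = 1.

1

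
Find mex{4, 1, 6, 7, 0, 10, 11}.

2

The values 0, 1 are all present; 2 is the first non-negative integer missing from the set.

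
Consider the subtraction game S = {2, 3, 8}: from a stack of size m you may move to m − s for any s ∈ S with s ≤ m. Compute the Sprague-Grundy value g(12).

1

Compute g(0), g(1), … for moves {2, 3, 8}:
k:     0  1  2  3  4  5  6  7  8  9 10 11 12
g(k):  0  0  1  1  2  0  0  1  1  2  0  0  1
So g(12) = 1.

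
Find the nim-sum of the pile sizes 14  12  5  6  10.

11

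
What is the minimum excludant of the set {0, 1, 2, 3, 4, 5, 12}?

The values 0, 1, 2, 3, 4, 5 are all present; 6 is the first non-negative integer missing from the set.

6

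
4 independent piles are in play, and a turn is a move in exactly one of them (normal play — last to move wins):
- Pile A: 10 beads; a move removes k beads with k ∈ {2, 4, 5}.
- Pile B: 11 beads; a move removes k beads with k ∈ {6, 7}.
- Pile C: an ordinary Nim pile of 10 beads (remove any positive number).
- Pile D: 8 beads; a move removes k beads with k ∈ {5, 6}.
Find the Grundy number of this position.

11

For pile A, compute g(0), g(1), … with moves {2, 4, 5}:
g(0) = mex{} = 0
g(1) = mex{} = 0
g(2) = mex{0} = 1
g(3) = mex{0} = 1
g(4) = mex{0,1} = 2
g(5) = mex{0,1} = 2
g(6) = mex{0,1,2} = 3
g(7) = mex{1,2} = 0
g(8) = mex{1,2,3} = 0
g(9) = mex{0,2} = 1
g(10) = mex{0,2,3} = 1
So g(10) = 1.
For pile B, compute g(0), g(1), … with moves {6, 7}:
k:     0  1  2  3  4  5  6  7  8  9 10 11
g(k):  0  0  0  0  0  0  1  1  1  1  1  1
So g(11) = 1.
Pile C is a plain Nim pile of size 10, so its Grundy value is 10.
Build the Grundy sequence for pile D with g(k) = mex{g(k−s) : s ∈ {5, 6}, s ≤ k}:
g(0) = mex{} = 0
g(1) = mex{} = 0
g(2) = mex{} = 0
g(3) = mex{} = 0
g(4) = mex{} = 0
g(5) = mex{0} = 1
g(6) = mex{0} = 1
g(7) = mex{0} = 1
g(8) = mex{0} = 1
So g(8) = 1.
By the Sprague-Grundy theorem, the Grundy value of a sum of independent games is the XOR of the component values.
Combined value = 1 ⊕ 1 ⊕ 10 ⊕ 1 = 11.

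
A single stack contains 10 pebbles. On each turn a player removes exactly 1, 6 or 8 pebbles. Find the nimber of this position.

Grundy values for subtraction set {1, 6, 8}:
g(0) = mex{} = 0
g(1) = mex{0} = 1
g(2) = mex{1} = 0
g(3) = mex{0} = 1
g(4) = mex{1} = 0
g(5) = mex{0} = 1
g(6) = mex{0,1} = 2
g(7) = mex{1,2} = 0
g(8) = mex{0} = 1
g(9) = mex{1} = 0
g(10) = mex{0} = 1
So g(10) = 1.

1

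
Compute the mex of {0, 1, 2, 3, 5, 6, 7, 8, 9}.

4

The values 0, 1, 2, 3 are all present; 4 is the first non-negative integer missing from the set.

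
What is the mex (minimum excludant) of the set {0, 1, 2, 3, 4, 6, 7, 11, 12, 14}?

The values 0, 1, 2, 3, 4 are all present; 5 is the first non-negative integer missing from the set.

5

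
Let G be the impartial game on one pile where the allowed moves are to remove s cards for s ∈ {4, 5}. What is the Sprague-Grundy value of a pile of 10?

0

Build the Grundy sequence with g(k) = mex{g(k−s) : s ∈ {4, 5}, s ≤ k}:
k:     0  1  2  3  4  5  6  7  8  9 10
g(k):  0  0  0  0  1  1  1  1  2  0  0
So g(10) = 0.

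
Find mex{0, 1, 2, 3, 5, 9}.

4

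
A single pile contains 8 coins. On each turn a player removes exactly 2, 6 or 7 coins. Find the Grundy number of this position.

2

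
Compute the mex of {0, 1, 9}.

2

The values 0, 1 are all present; 2 is the first non-negative integer missing from the set.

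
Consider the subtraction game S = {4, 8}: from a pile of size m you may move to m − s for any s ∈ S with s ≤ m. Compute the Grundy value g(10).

Grundy values for subtraction set {4, 8}:
k:     0  1  2  3  4  5  6  7  8  9 10
g(k):  0  0  0  0  1  1  1  1  2  2  2
So g(10) = 2.

2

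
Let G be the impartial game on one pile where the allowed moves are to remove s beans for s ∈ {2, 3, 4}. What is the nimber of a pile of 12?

0

Grundy values for subtraction set {2, 3, 4}:
k:     0  1  2  3  4  5  6  7  8  9 10 11 12
g(k):  0  0  1  1  2  2  0  0  1  1  2  2  0
So g(12) = 0.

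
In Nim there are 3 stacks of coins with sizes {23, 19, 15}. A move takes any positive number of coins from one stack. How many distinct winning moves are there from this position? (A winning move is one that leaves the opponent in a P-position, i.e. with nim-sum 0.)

Compute the nim-sum pairwise:
23 XOR 19 = 4
4 XOR 15 = 11
The overall nim-sum is X = 11. A stack of size p has a winning move iff p XOR X < p (reduce it to p XOR X).
  23: 23 XOR 11 = 28 ≥ 23 — no move.
  19: 19 XOR 11 = 24 ≥ 19 — no move.
  15: 15 XOR 11 = 4 < 15 — winning move (to 4).
That gives 1 winning move.

1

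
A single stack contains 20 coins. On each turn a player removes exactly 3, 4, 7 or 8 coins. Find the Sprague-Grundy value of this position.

Compute g(0), g(1), … for moves {3, 4, 7, 8}:
k:     0  1  2  3  4  5  6  7  8  9 10 11 12 13 14 15 16 17 18 19 20
g(k):  0  0  0  1  1  1  2  2  2  3  3  0  0  0  1  1  1  2  2  2  3
So g(20) = 3.

3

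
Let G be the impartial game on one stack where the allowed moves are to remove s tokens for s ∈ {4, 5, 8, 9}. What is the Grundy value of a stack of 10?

Compute g(0), g(1), … for moves {4, 5, 8, 9}:
k:     0  1  2  3  4  5  6  7  8  9 10
g(k):  0  0  0  0  1  1  1  1  2  2  2
So g(10) = 2.

2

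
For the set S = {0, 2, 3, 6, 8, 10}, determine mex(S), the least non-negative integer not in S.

1

0 is in the set but 1 is not, so the mex is 1.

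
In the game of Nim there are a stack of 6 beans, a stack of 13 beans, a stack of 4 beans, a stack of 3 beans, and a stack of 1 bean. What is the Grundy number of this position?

13

In binary:
  0110  (6)
  1101  (13)
  0100  (4)
  0011  (3)
  0001  (1)
  ----
  1101  (13)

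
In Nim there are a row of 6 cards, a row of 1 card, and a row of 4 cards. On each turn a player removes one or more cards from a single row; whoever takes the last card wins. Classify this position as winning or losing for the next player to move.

Compute the nim-sum pairwise:
6 ⊕ 1 = 7
7 ⊕ 4 = 3
The nim-sum is 3 ≠ 0, so this is an N-position: the player to move can win.

Winning position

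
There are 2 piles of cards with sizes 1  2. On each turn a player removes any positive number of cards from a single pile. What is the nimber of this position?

Nim-sum: 1 ^ 2 = 3.

3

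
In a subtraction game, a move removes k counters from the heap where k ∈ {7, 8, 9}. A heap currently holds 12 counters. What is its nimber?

1

Grundy values for subtraction set {7, 8, 9}:
g(0) = mex{} = 0
g(1) = mex{} = 0
g(2) = mex{} = 0
g(3) = mex{} = 0
g(4) = mex{} = 0
g(5) = mex{} = 0
g(6) = mex{} = 0
g(7) = mex{0} = 1
g(8) = mex{0} = 1
g(9) = mex{0} = 1
g(10) = mex{0} = 1
g(11) = mex{0} = 1
g(12) = mex{0} = 1
So g(12) = 1.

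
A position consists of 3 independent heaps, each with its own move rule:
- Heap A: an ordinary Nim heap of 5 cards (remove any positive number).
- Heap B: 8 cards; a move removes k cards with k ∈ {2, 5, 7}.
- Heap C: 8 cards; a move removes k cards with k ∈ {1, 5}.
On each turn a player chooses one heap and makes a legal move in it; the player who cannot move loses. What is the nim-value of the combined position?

Heap A is a plain Nim heap of size 5, so its Grundy value is 5.
Grundy values for heap B (subtraction set {2, 5, 7}):
k:     0  1  2  3  4  5  6  7  8
g(k):  0  0  1  1  0  2  1  3  2
So g(8) = 2.
Build the Grundy sequence for heap C with g(k) = mex{g(k−s) : s ∈ {1, 5}, s ≤ k}:
g(0) = mex{} = 0
g(1) = mex{0} = 1
g(2) = mex{1} = 0
g(3) = mex{0} = 1
g(4) = mex{1} = 0
g(5) = mex{0} = 1
g(6) = mex{1} = 0
g(7) = mex{0} = 1
g(8) = mex{1} = 0
So g(8) = 0.
By the Sprague-Grundy theorem, the Grundy value of a sum of independent games is the XOR of the component values.
Combined value = 5 ⊕ 2 ⊕ 0 = 7.

7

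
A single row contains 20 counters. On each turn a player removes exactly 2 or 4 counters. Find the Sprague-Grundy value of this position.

1

Grundy values for subtraction set {2, 4}:
k:     0  1  2  3  4  5  6  7  8  9 10 11 12 13 14 15 16 17 18 19 20
g(k):  0  0  1  1  2  2  0  0  1  1  2  2  0  0  1  1  2  2  0  0  1
So g(20) = 1.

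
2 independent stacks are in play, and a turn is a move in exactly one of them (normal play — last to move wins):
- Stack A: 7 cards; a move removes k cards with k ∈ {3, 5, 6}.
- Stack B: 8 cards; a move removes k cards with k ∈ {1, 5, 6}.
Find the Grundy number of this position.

0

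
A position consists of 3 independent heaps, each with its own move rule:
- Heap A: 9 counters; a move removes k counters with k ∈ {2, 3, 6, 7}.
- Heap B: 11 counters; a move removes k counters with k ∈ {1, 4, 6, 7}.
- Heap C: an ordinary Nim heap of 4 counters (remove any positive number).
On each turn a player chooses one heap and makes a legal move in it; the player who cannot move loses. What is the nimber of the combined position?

5

Build the Grundy sequence for heap A with g(k) = mex{g(k−s) : s ∈ {2, 3, 6, 7}, s ≤ k}:
g(0) = mex{} = 0
g(1) = mex{} = 0
g(2) = mex{0} = 1
g(3) = mex{0} = 1
g(4) = mex{0,1} = 2
g(5) = mex{1} = 0
g(6) = mex{0,1,2} = 3
g(7) = mex{0,2} = 1
g(8) = mex{0,1,3} = 2
g(9) = mex{1,3} = 0
So g(9) = 0.
Build the Grundy sequence for heap B with g(k) = mex{g(k−s) : s ∈ {1, 4, 6, 7}, s ≤ k}:
g(0) = mex{} = 0
g(1) = mex{0} = 1
g(2) = mex{1} = 0
g(3) = mex{0} = 1
g(4) = mex{0,1} = 2
g(5) = mex{1,2} = 0
g(6) = mex{0} = 1
g(7) = mex{0,1} = 2
g(8) = mex{0,1,2} = 3
g(9) = mex{0,1,3} = 2
g(10) = mex{1,2} = 0
g(11) = mex{0,2} = 1
So g(11) = 1.
Heap C is a plain Nim heap of size 4, so its Grundy value is 4.
By the Sprague-Grundy theorem, the Grundy value of a sum of independent games is the XOR of the component values.
Combined value = 0 XOR 1 XOR 4 = 5.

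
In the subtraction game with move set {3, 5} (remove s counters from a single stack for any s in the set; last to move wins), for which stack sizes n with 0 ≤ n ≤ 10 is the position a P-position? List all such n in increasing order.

0, 1, 2, 8, 9, 10

Grundy values for subtraction set {3, 5}:
k:     0  1  2  3  4  5  6  7  8  9 10
g(k):  0  0  0  1  1  1  2  2  0  0  0
The P-positions (g = 0) in 0..10 are 0, 1, 2, 8, 9, 10.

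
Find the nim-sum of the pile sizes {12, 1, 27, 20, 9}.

Nim-sum: 12 ^ 1 ^ 27 ^ 20 ^ 9 = 11.

11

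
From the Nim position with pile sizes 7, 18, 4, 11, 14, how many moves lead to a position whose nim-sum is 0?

Nim-sum: 7 ^ 18 ^ 4 ^ 11 ^ 14 = 20.
The overall nim-sum is X = 20. A pile of size p has a winning move iff p XOR X < p (reduce it to p XOR X).
  7: 7 XOR 20 = 19 ≥ 7 — no move.
  18: 18 XOR 20 = 6 < 18 — winning move (to 6).
  4: 4 XOR 20 = 16 ≥ 4 — no move.
  11: 11 XOR 20 = 31 ≥ 11 — no move.
  14: 14 XOR 20 = 26 ≥ 14 — no move.
That gives 1 winning move.

1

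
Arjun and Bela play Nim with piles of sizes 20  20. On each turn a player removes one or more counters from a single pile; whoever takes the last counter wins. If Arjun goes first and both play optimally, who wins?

Compute the nim-sum pairwise:
20 XOR 20 = 0
The nim-sum is 0, so this is a P-position: the player to move is in a losing position under optimal play; Arjun is about to move from it and so loses — Bela wins.

Bela wins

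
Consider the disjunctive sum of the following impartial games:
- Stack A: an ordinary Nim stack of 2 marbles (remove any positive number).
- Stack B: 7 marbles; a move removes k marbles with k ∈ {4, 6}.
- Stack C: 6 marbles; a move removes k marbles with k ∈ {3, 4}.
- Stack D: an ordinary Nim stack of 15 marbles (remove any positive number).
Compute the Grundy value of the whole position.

14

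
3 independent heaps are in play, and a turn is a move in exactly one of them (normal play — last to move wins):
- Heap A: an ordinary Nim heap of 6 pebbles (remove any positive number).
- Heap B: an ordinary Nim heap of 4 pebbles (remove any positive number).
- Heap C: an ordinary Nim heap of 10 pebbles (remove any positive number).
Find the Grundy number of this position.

8

Heap A is a plain Nim heap of size 6, so its Grundy value is 6.
Heap B is a plain Nim heap of size 4, so its Grundy value is 4.
Heap C is a plain Nim heap of size 10, so its Grundy value is 10.
By the Sprague-Grundy theorem, the Grundy value of a sum of independent games is the XOR of the component values.
Combined value = 6 XOR 4 XOR 10 = 8.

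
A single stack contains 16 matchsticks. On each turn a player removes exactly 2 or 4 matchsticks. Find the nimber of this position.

Compute g(0), g(1), … for moves {2, 4}:
k:     0  1  2  3  4  5  6  7  8  9 10 11 12 13 14 15 16
g(k):  0  0  1  1  2  2  0  0  1  1  2  2  0  0  1  1  2
So g(16) = 2.

2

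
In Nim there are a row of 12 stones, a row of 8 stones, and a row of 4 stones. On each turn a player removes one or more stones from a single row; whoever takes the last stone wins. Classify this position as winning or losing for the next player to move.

Losing position

Bitwise XOR of the heap sizes:
  1100  (12)
  1000  (8)
  0100  (4)
  ----
  0000  (0)
The nim-sum is 0, so this is a P-position: the player to move is in a losing position under optimal play.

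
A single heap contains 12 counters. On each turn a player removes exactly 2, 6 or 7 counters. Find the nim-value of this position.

2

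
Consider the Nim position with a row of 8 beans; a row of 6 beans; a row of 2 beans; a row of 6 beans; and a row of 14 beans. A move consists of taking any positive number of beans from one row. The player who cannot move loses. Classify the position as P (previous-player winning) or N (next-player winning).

Compute the nim-sum pairwise:
8 ^ 6 = 14
14 ^ 2 = 12
12 ^ 6 = 10
10 ^ 14 = 4
The nim-sum is 4 ≠ 0, so this is an N-position: the player to move can win.

N-position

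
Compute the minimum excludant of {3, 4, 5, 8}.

0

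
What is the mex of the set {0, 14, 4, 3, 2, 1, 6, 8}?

The values 0, 1, 2, 3, 4 are all present; 5 is the first non-negative integer missing from the set.

5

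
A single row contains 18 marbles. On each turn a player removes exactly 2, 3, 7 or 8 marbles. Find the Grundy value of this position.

1

Build the Grundy sequence with g(k) = mex{g(k−s) : s ∈ {2, 3, 7, 8}, s ≤ k}:
k:     0  1  2  3  4  5  6  7  8  9 10 11 12 13 14 15 16 17 18
g(k):  0  0  1  1  2  0  0  1  1  2  0  0  1  1  2  0  0  1  1
So g(18) = 1.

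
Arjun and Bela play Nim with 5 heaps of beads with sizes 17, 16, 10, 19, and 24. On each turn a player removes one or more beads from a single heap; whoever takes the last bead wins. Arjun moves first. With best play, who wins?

In binary:
  10001  (17)
  10000  (16)
  01010  (10)
  10011  (19)
  11000  (24)
  -----
  00000  (0)
The nim-sum is 0, so this is a P-position: the player to move is in a losing position under optimal play; Arjun is about to move from it and so loses — Bela wins.

Bela wins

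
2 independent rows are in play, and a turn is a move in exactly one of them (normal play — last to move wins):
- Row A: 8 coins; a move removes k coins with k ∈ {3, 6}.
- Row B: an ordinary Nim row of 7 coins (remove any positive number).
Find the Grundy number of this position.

5

For row A, compute g(0), g(1), … with moves {3, 6}:
k:     0  1  2  3  4  5  6  7  8
g(k):  0  0  0  1  1  1  2  2  2
So g(8) = 2.
Row B is a plain Nim row of size 7, so its Grundy value is 7.
The value of a disjunctive sum is the nim-sum of the parts.
Combined value = 2 XOR 7 = 5.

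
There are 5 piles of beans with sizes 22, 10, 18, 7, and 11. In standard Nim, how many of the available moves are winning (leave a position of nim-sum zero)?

Compute the nim-sum pairwise:
22 ^ 10 = 28
28 ^ 18 = 14
14 ^ 7 = 9
9 ^ 11 = 2
The overall nim-sum is X = 2. A pile of size p has a winning move iff p XOR X < p (reduce it to p XOR X).
  22: 22 XOR 2 = 20 < 22 — winning move (to 20).
  10: 10 XOR 2 = 8 < 10 — winning move (to 8).
  18: 18 XOR 2 = 16 < 18 — winning move (to 16).
  7: 7 XOR 2 = 5 < 7 — winning move (to 5).
  11: 11 XOR 2 = 9 < 11 — winning move (to 9).
That gives 5 winning moves.

5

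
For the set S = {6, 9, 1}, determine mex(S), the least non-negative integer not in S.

0

0 is not in the set, so the mex is 0.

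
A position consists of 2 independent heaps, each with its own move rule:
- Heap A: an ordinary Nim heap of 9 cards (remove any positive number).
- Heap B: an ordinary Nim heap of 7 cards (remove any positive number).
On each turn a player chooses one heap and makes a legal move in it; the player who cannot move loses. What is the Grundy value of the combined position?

Heap A is a plain Nim heap of size 9, so its Grundy value is 9.
Heap B is a plain Nim heap of size 7, so its Grundy value is 7.
The value of a disjunctive sum is the nim-sum of the parts.
Combined value = 9 XOR 7 = 14.

14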